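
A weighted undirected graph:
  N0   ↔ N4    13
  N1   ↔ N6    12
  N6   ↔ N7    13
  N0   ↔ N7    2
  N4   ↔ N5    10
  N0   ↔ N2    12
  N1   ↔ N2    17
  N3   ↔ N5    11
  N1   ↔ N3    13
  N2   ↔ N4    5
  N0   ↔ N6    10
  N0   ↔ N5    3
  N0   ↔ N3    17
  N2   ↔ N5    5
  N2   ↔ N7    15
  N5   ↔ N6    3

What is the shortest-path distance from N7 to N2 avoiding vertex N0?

15

Checking several routes:
N7 -> N6 -> N1 -> N2: 13 + 12 + 17 = 42
N7 -> N6 -> N5 -> N4 -> N2: 13 + 3 + 10 + 5 = 31
N7 -> N6 -> N5 -> N2: 13 + 3 + 5 = 21
N7 -> N2: 15
N7 -> N6 -> N1 -> N3 -> N5 -> N2: 13 + 12 + 13 + 11 + 5 = 54
Shortest: 15.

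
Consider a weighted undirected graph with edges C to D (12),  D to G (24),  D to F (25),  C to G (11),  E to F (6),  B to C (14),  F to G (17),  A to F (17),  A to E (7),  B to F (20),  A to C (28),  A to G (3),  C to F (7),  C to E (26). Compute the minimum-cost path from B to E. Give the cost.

Comparing a few candidate routes:
B - F - A - E: 20 + 17 + 7 = 44
B - C - E: 14 + 26 = 40
B - F - E: 20 + 6 = 26
B - C - F - A - E: 14 + 7 + 17 + 7 = 45
B - C - G - A - E: 14 + 11 + 3 + 7 = 35
B - C - F - E: 14 + 7 + 6 = 27
Shortest: 26.

26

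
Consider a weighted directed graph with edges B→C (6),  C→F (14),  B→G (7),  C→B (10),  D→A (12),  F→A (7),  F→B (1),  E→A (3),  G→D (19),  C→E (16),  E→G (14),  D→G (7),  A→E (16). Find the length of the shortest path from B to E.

22

Routes from B to E:
B → G → D → A → E: 7 + 19 + 12 + 16 = 54
B → C → F → A → E: 6 + 14 + 7 + 16 = 43
B → C → E: 6 + 16 = 22
Best route has total 22.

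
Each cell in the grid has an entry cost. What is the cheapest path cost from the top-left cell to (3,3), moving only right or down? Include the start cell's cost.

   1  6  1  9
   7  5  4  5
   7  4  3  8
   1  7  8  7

Cheapest: (0,0)→(0,1)→(0,2)→(1,2)→(2,2)→(2,3)→(3,3)
  1 + 6 + 1 + 4 + 3 + 8 + 7 = 30
(Top row then right column would cost 37.)

30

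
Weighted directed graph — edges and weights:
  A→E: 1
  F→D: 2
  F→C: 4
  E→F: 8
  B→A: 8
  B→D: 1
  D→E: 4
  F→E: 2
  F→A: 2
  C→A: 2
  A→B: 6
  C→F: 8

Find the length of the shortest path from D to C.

Paths from D to C:
D → E → F → C: 4 + 8 + 4 = 16
Best route has total 16.

16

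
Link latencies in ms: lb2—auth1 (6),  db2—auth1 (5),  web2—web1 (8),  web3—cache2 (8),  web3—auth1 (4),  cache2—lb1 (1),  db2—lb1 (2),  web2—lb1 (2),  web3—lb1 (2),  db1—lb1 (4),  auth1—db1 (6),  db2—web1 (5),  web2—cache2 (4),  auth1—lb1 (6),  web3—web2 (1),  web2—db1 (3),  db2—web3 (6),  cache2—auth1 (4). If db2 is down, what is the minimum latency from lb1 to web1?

10

Some routes from lb1 to web1 avoiding db2:
lb1→web3→web2→web1: 2 + 1 + 8 = 11
lb1→cache2→web2→web1: 1 + 4 + 8 = 13
lb1→db1→web2→web1: 4 + 3 + 8 = 15
lb1→web2→web1: 2 + 8 = 10
The minimum is 10 ms.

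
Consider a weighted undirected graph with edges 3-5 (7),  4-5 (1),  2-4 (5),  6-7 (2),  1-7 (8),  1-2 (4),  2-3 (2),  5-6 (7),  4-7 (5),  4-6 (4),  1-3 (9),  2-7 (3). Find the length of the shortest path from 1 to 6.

9

Some routes from 1 to 6:
1→7→6: 8 + 2 = 10
1→2→4→6: 4 + 5 + 4 = 13
1→3→2→7→6: 9 + 2 + 3 + 2 = 16
1→2→4→7→6: 4 + 5 + 5 + 2 = 16
1→2→7→6: 4 + 3 + 2 = 9
1→2→7→4→6: 4 + 3 + 5 + 4 = 16
The minimum is 9.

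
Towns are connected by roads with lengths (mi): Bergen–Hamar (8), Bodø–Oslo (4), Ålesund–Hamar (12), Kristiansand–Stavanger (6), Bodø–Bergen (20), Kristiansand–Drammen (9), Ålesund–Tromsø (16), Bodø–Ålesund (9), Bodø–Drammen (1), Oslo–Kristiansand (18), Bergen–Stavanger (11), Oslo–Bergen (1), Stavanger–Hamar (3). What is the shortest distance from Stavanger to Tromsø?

Some routes from Stavanger to Tromsø:
Stavanger - Bergen - Oslo - Bodø - Ålesund - Tromsø: 11 + 1 + 4 + 9 + 16 = 41
Stavanger - Hamar - Bergen - Oslo - Bodø - Ålesund - Tromsø: 3 + 8 + 1 + 4 + 9 + 16 = 41
Stavanger - Hamar - Ålesund - Tromsø: 3 + 12 + 16 = 31
Shortest: 31 mi.

31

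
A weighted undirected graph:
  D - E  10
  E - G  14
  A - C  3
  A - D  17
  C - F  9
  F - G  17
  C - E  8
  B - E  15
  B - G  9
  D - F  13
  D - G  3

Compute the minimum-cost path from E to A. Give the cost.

Checking several routes:
E - G - D - A: 14 + 3 + 17 = 34
E - D - A: 10 + 17 = 27
E - C - A: 8 + 3 = 11
Shortest: 11.

11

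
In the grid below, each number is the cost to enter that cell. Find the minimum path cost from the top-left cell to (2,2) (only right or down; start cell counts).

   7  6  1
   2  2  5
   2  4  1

One optimal route is (0,0) (1,0) (1,1) (2,1) (2,2).
Its cost is 7 + 2 + 2 + 4 + 1 = 16.
(Top row then right column would cost 20.)

16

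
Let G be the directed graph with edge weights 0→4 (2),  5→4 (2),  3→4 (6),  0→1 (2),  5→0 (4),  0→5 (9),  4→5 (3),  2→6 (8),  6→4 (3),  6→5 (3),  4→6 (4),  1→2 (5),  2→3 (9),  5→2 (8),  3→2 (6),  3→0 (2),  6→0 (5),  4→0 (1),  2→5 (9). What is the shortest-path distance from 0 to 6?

6

Checking several routes:
0 - 1 - 2 - 6: 2 + 5 + 8 = 15
0 - 4 - 5 - 2 - 6: 2 + 3 + 8 + 8 = 21
0 - 5 - 4 - 6: 9 + 2 + 4 = 15
0 - 4 - 6: 2 + 4 = 6
Best route has total 6.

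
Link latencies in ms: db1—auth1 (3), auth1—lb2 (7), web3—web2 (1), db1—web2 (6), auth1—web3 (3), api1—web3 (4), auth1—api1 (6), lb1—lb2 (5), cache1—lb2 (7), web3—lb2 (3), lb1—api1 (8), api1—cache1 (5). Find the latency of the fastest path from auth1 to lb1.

11

Some routes from auth1 to lb1:
auth1 - api1 - lb1: 6 + 8 = 14
auth1 - web3 - lb2 - lb1: 3 + 3 + 5 = 11
auth1 - lb2 - lb1: 7 + 5 = 12
Best route has total 11 ms.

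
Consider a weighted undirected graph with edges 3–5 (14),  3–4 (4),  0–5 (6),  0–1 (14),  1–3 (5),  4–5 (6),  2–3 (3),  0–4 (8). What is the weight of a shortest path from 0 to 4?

8

Paths from 0 to 4:
0 - 5 - 3 - 4: 6 + 14 + 4 = 24
0 - 1 - 3 - 4: 14 + 5 + 4 = 23
0 - 5 - 4: 6 + 6 = 12
0 - 4: 8
0 - 1 - 3 - 5 - 4: 14 + 5 + 14 + 6 = 39
The minimum is 8.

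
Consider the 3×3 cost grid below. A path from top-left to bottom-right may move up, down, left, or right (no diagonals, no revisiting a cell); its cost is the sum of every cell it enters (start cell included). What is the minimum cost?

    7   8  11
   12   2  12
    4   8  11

One optimal route is [0,0] -> [0,1] -> [1,1] -> [2,1] -> [2,2].
Its cost is 7 + 8 + 2 + 8 + 11 = 36.

36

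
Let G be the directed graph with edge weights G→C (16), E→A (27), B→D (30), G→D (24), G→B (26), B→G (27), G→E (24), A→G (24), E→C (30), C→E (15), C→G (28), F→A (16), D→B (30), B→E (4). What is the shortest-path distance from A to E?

Paths from A to E:
A→G→E: 24 + 24 = 48
A→G→C→E: 24 + 16 + 15 = 55
A→G→D→B→E: 24 + 24 + 30 + 4 = 82
A→G→B→E: 24 + 26 + 4 = 54
The minimum is 48.

48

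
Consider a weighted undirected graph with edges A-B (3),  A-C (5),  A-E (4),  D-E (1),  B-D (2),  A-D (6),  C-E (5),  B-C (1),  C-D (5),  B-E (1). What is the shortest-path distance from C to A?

Checking several routes:
C→B→D→E→A: 1 + 2 + 1 + 4 = 8
C→B→A: 1 + 3 = 4
C→B→D→A: 1 + 2 + 6 = 9
C→A: 5
C→B→E→A: 1 + 1 + 4 = 6
Best route has total 4.

4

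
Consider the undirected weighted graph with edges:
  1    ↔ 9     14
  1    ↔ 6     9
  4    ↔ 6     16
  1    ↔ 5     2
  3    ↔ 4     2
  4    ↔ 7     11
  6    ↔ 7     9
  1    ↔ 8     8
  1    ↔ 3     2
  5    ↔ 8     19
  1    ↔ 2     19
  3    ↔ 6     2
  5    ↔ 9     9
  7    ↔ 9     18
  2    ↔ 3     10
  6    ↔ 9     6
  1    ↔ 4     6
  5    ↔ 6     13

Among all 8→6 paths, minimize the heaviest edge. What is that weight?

Checking several routes:
8 -> 1 -> 3 -> 6: max(8, 2, 2) = 8
8 -> 1 -> 3 -> 4 -> 7 -> 6: max(8, 2, 2, 11, 9) = 11
8 -> 1 -> 4 -> 7 -> 6: max(8, 6, 11, 9) = 11
8 -> 1 -> 6: max(8, 9) = 9
8 -> 1 -> 5 -> 9 -> 6: max(8, 2, 9, 6) = 9
8 -> 1 -> 4 -> 3 -> 6: max(8, 6, 2, 2) = 8
Best route has worst link 8.

8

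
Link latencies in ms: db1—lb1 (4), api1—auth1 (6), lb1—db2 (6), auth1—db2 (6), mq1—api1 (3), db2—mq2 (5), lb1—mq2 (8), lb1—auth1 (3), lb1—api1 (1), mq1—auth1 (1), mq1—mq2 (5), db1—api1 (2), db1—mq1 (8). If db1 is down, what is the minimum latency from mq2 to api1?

8

Checking several routes:
mq2 -> mq1 -> api1: 5 + 3 = 8
mq2 -> lb1 -> api1: 8 + 1 = 9
mq2 -> mq1 -> auth1 -> lb1 -> api1: 5 + 1 + 3 + 1 = 10
Shortest: 8 ms.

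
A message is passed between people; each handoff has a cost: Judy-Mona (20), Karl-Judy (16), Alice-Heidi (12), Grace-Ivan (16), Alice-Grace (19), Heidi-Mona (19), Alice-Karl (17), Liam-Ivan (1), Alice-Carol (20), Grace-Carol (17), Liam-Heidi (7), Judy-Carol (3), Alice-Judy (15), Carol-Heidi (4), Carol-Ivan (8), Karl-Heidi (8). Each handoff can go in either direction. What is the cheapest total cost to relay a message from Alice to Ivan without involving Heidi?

26

A few of the Alice→Ivan routes:
Alice → Grace → Ivan: 19 + 16 = 35
Alice → Grace → Carol → Ivan: 19 + 17 + 8 = 44
Alice → Judy → Carol → Ivan: 15 + 3 + 8 = 26
Alice → Carol → Ivan: 20 + 8 = 28
The minimum is 26.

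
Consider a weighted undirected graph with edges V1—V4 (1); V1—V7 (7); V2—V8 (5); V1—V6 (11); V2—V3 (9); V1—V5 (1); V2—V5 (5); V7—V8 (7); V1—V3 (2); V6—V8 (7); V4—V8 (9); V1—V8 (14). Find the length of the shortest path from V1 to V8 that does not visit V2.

Paths from V1 to V8 avoiding V2:
V1-V6-V8: 11 + 7 = 18
V1-V4-V8: 1 + 9 = 10
V1-V7-V8: 7 + 7 = 14
V1-V8: 14
The minimum is 10.

10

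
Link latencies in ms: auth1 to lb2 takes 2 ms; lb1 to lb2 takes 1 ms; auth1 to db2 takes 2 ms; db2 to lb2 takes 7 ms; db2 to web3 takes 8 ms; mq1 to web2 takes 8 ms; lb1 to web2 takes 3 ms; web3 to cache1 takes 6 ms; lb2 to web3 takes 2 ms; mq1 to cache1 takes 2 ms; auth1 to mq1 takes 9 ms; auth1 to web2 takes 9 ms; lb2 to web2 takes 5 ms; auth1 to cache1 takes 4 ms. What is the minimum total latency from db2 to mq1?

8

Some routes from db2 to mq1:
db2→auth1→cache1→mq1: 2 + 4 + 2 = 8
db2→auth1→mq1: 2 + 9 = 11
db2→auth1→lb2→web3→cache1→mq1: 2 + 2 + 2 + 6 + 2 = 14
The minimum is 8 ms.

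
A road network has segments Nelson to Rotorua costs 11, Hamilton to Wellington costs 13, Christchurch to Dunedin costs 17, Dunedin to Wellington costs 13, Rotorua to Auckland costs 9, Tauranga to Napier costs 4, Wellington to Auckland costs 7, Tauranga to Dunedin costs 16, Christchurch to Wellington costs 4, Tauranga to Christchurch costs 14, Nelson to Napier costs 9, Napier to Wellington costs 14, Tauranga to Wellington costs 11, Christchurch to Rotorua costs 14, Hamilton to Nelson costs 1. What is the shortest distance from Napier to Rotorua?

20

Comparing a few candidate routes:
Napier - Tauranga - Wellington - Auckland - Rotorua: 4 + 11 + 7 + 9 = 31
Napier - Tauranga - Christchurch - Rotorua: 4 + 14 + 14 = 32
Napier - Wellington - Auckland - Rotorua: 14 + 7 + 9 = 30
Napier - Nelson - Rotorua: 9 + 11 = 20
Shortest: 20.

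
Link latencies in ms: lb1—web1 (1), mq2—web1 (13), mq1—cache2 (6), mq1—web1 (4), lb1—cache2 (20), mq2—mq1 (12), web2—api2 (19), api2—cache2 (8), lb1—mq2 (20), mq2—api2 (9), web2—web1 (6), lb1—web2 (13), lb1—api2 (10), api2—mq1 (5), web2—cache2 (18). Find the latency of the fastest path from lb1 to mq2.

Checking several routes:
lb1 - web1 - mq1 - api2 - mq2: 1 + 4 + 5 + 9 = 19
lb1 - mq2: 20
lb1 - web1 - mq1 - mq2: 1 + 4 + 12 = 17
lb1 - web1 - mq2: 1 + 13 = 14
lb1 - api2 - mq2: 10 + 9 = 19
The minimum is 14 ms.

14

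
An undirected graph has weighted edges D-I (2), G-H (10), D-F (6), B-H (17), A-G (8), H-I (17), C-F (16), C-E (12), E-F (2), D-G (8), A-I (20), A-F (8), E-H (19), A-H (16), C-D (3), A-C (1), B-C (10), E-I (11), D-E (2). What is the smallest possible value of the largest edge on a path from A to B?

Comparing a few candidate routes:
A → F → D → C → B: max(8, 6, 3, 10) = 10
A → F → E → D → C → B: max(8, 2, 2, 3, 10) = 10
A → G → D → C → B: max(8, 8, 3, 10) = 10
Best route has worst link 10.

10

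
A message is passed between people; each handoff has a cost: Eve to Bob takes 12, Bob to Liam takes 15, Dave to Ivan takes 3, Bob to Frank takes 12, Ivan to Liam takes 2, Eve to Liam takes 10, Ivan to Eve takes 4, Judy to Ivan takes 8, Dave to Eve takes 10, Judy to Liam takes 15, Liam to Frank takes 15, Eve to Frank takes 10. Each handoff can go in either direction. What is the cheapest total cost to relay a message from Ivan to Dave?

Comparing a few candidate routes:
Ivan -> Liam -> Eve -> Dave: 2 + 10 + 10 = 22
Ivan -> Liam -> Frank -> Eve -> Dave: 2 + 15 + 10 + 10 = 37
Ivan -> Judy -> Liam -> Eve -> Dave: 8 + 15 + 10 + 10 = 43
Ivan -> Eve -> Dave: 4 + 10 = 14
Ivan -> Dave: 3
Ivan -> Liam -> Bob -> Eve -> Dave: 2 + 15 + 12 + 10 = 39
The minimum is 3.

3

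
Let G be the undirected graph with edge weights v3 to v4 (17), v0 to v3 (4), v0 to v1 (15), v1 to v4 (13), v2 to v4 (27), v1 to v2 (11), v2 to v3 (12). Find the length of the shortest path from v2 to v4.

24

Paths from v2 to v4:
v2 → v1 → v4: 11 + 13 = 24
v2 → v3 → v0 → v1 → v4: 12 + 4 + 15 + 13 = 44
v2 → v1 → v0 → v3 → v4: 11 + 15 + 4 + 17 = 47
v2 → v4: 27
v2 → v3 → v4: 12 + 17 = 29
Best route has total 24.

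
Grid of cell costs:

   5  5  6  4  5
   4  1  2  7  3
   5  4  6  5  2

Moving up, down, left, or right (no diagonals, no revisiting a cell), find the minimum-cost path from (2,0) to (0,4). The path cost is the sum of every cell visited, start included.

27

Take r2c0→r1c0→r1c1→r1c2→r0c2→r0c3→r0c4 for a total of 5 + 4 + 1 + 2 + 6 + 4 + 5 = 27.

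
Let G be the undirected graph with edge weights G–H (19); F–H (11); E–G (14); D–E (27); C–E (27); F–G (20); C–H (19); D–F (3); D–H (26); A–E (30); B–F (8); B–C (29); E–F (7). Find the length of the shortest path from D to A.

40

Comparing a few candidate routes:
D - H - F - E - A: 26 + 11 + 7 + 30 = 74
D - F - G - E - A: 3 + 20 + 14 + 30 = 67
D - F - H - G - E - A: 3 + 11 + 19 + 14 + 30 = 77
D - F - E - A: 3 + 7 + 30 = 40
D - E - A: 27 + 30 = 57
Shortest: 40.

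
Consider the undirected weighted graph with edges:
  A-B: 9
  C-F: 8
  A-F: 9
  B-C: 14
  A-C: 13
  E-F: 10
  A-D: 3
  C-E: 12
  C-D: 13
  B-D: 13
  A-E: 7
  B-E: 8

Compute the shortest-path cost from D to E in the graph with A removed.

Comparing a few candidate routes:
D - C - E: 13 + 12 = 25
D - B - C - E: 13 + 14 + 12 = 39
D - C - F - E: 13 + 8 + 10 = 31
D - B - E: 13 + 8 = 21
D - C - B - E: 13 + 14 + 8 = 35
Best route has total 21.

21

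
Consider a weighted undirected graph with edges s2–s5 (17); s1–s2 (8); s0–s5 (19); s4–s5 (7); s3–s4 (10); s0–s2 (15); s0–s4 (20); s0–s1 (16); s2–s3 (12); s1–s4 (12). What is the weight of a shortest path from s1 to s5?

Comparing a few candidate routes:
s1-s0-s5: 16 + 19 = 35
s1-s4-s5: 12 + 7 = 19
s1-s2-s5: 8 + 17 = 25
The minimum is 19.

19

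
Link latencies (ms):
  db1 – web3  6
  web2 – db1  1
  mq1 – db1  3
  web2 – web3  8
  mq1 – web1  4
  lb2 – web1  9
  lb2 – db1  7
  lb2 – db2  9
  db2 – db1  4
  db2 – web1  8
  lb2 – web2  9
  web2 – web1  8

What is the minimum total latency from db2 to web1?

8

Comparing a few candidate routes:
db2→db1→mq1→web1: 4 + 3 + 4 = 11
db2→web1: 8
db2→lb2→web1: 9 + 9 = 18
db2→db1→lb2→web1: 4 + 7 + 9 = 20
db2→db1→web2→web1: 4 + 1 + 8 = 13
The minimum is 8 ms.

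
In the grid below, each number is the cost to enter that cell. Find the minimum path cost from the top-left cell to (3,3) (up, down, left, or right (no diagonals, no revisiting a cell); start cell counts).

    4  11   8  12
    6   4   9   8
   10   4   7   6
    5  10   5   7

Path r0c0→r1c0→r1c1→r2c1→r2c2→r3c2→r3c3: 4 + 6 + 4 + 4 + 7 + 5 + 7 = 37.

37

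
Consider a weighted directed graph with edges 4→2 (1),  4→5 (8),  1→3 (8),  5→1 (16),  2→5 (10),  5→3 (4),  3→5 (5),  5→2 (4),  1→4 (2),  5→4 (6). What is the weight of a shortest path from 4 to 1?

24

Paths from 4 to 1:
4 - 2 - 5 - 1: 1 + 10 + 16 = 27
4 - 5 - 1: 8 + 16 = 24
Shortest: 24.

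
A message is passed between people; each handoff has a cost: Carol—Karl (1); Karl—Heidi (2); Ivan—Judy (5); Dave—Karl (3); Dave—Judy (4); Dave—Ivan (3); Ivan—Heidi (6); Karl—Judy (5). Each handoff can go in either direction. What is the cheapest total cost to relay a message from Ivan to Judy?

Paths from Ivan to Judy:
Ivan → Judy: 5
Ivan → Dave → Judy: 3 + 4 = 7
Ivan → Heidi → Karl → Judy: 6 + 2 + 5 = 13
Ivan → Heidi → Karl → Dave → Judy: 6 + 2 + 3 + 4 = 15
Ivan → Dave → Karl → Judy: 3 + 3 + 5 = 11
Shortest: 5.

5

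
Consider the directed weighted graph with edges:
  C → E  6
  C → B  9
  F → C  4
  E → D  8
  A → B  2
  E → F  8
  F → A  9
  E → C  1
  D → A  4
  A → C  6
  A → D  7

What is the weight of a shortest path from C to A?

18

Paths from C to A:
C - E - F - A: 6 + 8 + 9 = 23
C - E - D - A: 6 + 8 + 4 = 18
The minimum is 18.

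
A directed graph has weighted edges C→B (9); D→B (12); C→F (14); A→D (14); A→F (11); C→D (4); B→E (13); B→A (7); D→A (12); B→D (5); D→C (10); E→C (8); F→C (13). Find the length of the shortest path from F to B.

22

Paths from F to B:
F-C-D-B: 13 + 4 + 12 = 29
F-C-B: 13 + 9 = 22
Shortest: 22.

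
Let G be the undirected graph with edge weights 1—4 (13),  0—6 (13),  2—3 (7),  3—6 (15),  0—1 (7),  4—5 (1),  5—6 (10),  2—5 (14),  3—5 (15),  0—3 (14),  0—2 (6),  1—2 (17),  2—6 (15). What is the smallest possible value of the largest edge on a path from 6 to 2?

13

Comparing a few candidate routes:
6-5-2: max(10, 14) = 14
6-5-4-1-0-3-2: max(10, 1, 13, 7, 14, 7) = 14
6-0-3-2: max(13, 14, 7) = 14
6-0-2: max(13, 6) = 13
6-5-4-1-0-2: max(10, 1, 13, 7, 6) = 13
Best route has worst link 13.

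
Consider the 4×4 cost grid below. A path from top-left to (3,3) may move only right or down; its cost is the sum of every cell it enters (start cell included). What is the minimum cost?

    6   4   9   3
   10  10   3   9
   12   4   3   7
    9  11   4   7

Best path: r0c0 r0c1 r0c2 r1c2 r2c2 r3c2 r3c3
Cost: 6 + 4 + 9 + 3 + 3 + 4 + 7 = 36
(Top row then right column would cost 45.)

36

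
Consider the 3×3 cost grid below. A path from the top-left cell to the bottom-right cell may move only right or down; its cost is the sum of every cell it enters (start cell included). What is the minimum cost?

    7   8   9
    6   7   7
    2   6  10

Path (0,0) (1,0) (2,0) (2,1) (2,2): 7 + 6 + 2 + 6 + 10 = 31.
(Top row then right column would cost 41.)

31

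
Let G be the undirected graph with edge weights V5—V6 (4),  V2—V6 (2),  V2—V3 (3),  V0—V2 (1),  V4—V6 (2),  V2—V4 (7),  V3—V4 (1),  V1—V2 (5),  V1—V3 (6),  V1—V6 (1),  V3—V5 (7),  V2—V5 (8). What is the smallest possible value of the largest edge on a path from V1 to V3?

Comparing a few candidate routes:
V1→V6→V4→V3: max(1, 2, 1) = 2
V1→V3: max(6) = 6
V1→V2→V3: max(5, 3) = 5
V1→V6→V2→V3: max(1, 2, 3) = 3
V1→V2→V6→V4→V3: max(5, 2, 2, 1) = 5
Smallest bottleneck: 2.

2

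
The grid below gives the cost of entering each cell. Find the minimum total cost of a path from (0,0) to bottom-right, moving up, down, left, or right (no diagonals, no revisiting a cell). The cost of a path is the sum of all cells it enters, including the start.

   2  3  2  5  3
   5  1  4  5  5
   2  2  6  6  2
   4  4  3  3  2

Path (0,0) (0,1) (1,1) (2,1) (3,1) (3,2) (3,3) (3,4): 2 + 3 + 1 + 2 + 4 + 3 + 3 + 2 = 20.

20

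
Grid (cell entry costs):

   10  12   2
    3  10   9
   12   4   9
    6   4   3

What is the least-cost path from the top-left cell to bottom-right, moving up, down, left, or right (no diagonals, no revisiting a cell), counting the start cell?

Take [0,0]→[1,0]→[1,1]→[2,1]→[3,1]→[3,2] for a total of 10 + 3 + 10 + 4 + 4 + 3 = 34.

34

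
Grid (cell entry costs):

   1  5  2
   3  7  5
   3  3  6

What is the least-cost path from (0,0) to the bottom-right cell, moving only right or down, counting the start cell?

16

One optimal route is r0c0 -> r1c0 -> r2c0 -> r2c1 -> r2c2.
Its cost is 1 + 3 + 3 + 3 + 6 = 16.
(Top row then right column would cost 19.)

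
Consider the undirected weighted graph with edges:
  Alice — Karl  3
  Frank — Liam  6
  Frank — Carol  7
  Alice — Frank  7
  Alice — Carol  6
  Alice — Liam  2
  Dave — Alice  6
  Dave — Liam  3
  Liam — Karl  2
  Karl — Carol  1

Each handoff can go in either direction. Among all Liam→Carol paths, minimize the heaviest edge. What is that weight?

Some routes from Liam to Carol:
Liam-Dave-Alice-Carol: max(3, 6, 6) = 6
Liam-Karl-Carol: max(2, 1) = 2
Liam-Alice-Carol: max(2, 6) = 6
Liam-Dave-Alice-Karl-Carol: max(3, 6, 3, 1) = 6
Liam-Alice-Karl-Carol: max(2, 3, 1) = 3
Liam-Karl-Alice-Carol: max(2, 3, 6) = 6
Smallest bottleneck: 2.

2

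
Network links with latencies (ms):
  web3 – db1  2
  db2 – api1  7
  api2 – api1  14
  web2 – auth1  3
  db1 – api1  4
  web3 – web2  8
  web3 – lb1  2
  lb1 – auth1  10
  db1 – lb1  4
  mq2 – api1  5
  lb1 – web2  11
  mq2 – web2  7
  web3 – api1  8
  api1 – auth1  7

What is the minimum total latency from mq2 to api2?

Some routes from mq2 to api2:
mq2 → web2 → web3 → api1 → api2: 7 + 8 + 8 + 14 = 37
mq2 → web2 → auth1 → api1 → api2: 7 + 3 + 7 + 14 = 31
mq2 → api1 → api2: 5 + 14 = 19
mq2 → web2 → web3 → db1 → api1 → api2: 7 + 8 + 2 + 4 + 14 = 35
The minimum is 19 ms.

19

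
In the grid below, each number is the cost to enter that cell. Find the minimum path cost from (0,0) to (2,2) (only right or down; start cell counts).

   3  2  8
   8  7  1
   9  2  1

Path [0,0]→[0,1]→[1,1]→[1,2]→[2,2]: 3 + 2 + 7 + 1 + 1 = 14.

14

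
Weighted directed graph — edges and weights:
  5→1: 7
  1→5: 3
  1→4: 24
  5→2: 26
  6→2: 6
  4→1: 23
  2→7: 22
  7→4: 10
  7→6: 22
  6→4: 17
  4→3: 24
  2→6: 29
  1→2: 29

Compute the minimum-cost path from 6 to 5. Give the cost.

Paths from 6 to 5:
6 -> 2 -> 7 -> 4 -> 1 -> 5: 6 + 22 + 10 + 23 + 3 = 64
6 -> 4 -> 1 -> 5: 17 + 23 + 3 = 43
The minimum is 43.

43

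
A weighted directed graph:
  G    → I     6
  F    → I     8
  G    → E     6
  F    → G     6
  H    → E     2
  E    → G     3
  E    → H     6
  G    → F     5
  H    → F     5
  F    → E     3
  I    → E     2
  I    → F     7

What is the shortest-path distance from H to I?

Candidate routes:
H → F → I: 5 + 8 = 13
H → F → E → G → I: 5 + 3 + 3 + 6 = 17
H → E → G → F → I: 2 + 3 + 5 + 8 = 18
H → E → G → I: 2 + 3 + 6 = 11
H → F → G → I: 5 + 6 + 6 = 17
Best route has total 11.

11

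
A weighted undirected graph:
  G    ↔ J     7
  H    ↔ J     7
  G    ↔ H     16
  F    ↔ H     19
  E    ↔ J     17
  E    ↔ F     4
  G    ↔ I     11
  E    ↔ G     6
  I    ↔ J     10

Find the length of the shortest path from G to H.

Comparing a few candidate routes:
G→J→H: 7 + 7 = 14
G→I→J→H: 11 + 10 + 7 = 28
G→H: 16
G→E→F→H: 6 + 4 + 19 = 29
The minimum is 14.

14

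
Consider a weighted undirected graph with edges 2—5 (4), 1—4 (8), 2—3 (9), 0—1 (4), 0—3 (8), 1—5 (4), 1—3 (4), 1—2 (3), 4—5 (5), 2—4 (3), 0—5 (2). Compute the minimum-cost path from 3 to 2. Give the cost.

7

A few of the 3→2 routes:
3-1-5-2: 4 + 4 + 4 = 12
3-2: 9
3-1-2: 4 + 3 = 7
3-0-5-2: 8 + 2 + 4 = 14
The minimum is 7.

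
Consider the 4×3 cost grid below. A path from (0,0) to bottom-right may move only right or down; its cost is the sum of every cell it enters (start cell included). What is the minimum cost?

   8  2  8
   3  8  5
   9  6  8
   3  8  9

Path [0,0] → [0,1] → [0,2] → [1,2] → [2,2] → [3,2]: 8 + 2 + 8 + 5 + 8 + 9 = 40.

40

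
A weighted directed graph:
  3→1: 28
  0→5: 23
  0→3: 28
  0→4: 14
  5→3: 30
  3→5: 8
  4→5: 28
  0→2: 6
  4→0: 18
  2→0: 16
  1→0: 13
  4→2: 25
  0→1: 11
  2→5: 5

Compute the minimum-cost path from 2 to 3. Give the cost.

Routes from 2 to 3:
2 - 0 - 5 - 3: 16 + 23 + 30 = 69
2 - 0 - 4 - 5 - 3: 16 + 14 + 28 + 30 = 88
2 - 5 - 3: 5 + 30 = 35
2 - 0 - 3: 16 + 28 = 44
The minimum is 35.

35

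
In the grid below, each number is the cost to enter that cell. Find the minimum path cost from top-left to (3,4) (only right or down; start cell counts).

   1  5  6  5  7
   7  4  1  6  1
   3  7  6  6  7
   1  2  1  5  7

One optimal route is (0,0) → (1,0) → (2,0) → (3,0) → (3,1) → (3,2) → (3,3) → (3,4).
Its cost is 1 + 7 + 3 + 1 + 2 + 1 + 5 + 7 = 27.
(Top row then right column would cost 39.)

27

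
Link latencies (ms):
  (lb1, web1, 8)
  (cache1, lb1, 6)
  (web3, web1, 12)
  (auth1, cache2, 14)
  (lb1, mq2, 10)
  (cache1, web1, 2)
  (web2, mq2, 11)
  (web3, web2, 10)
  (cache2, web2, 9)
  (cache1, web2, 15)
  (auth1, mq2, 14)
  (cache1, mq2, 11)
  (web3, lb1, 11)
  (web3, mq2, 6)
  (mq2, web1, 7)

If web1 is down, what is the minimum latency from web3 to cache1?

Checking several routes:
web3 -> mq2 -> cache1: 6 + 11 = 17
web3 -> mq2 -> lb1 -> cache1: 6 + 10 + 6 = 22
web3 -> lb1 -> mq2 -> cache1: 11 + 10 + 11 = 32
web3 -> web2 -> mq2 -> cache1: 10 + 11 + 11 = 32
web3 -> lb1 -> cache1: 11 + 6 = 17
web3 -> web2 -> cache1: 10 + 15 = 25
Shortest: 17 ms.

17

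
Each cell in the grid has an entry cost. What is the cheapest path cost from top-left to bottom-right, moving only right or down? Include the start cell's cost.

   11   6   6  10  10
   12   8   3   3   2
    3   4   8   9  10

41

Best path: [0,0] -> [0,1] -> [0,2] -> [1,2] -> [1,3] -> [1,4] -> [2,4]
Cost: 11 + 6 + 6 + 3 + 3 + 2 + 10 = 41
For comparison, the top-then-right route costs 55.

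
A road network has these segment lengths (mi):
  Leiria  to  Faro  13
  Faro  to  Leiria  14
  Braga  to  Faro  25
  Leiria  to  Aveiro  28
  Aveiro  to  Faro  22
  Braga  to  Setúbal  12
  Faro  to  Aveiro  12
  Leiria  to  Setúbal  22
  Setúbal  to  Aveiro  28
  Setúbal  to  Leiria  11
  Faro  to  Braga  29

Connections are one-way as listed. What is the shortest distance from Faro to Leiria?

Candidate routes:
Faro-Braga-Setúbal-Leiria: 29 + 12 + 11 = 52
Faro-Leiria: 14
Best route has total 14 mi.

14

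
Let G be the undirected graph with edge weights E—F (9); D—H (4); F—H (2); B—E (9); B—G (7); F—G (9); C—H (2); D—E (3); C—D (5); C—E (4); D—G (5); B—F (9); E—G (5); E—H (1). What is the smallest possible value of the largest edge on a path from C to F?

Comparing a few candidate routes:
C→E→G→D→H→F: max(4, 5, 5, 4, 2) = 5
C→E→D→H→F: max(4, 3, 4, 2) = 4
C→E→H→F: max(4, 1, 2) = 4
C→H→F: max(2, 2) = 2
The minimum achievable maximum is 2.

2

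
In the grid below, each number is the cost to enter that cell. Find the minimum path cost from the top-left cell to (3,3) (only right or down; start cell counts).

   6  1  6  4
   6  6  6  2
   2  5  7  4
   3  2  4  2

One optimal route is r0c0 -> r0c1 -> r0c2 -> r0c3 -> r1c3 -> r2c3 -> r3c3.
Its cost is 6 + 1 + 6 + 4 + 2 + 4 + 2 = 25.

25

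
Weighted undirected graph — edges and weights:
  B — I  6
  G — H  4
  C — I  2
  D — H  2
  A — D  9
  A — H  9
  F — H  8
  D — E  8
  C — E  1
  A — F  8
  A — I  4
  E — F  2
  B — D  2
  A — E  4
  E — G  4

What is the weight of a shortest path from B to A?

Some routes from B to A:
B-I-A: 6 + 4 = 10
B-D-H-A: 2 + 2 + 9 = 13
B-D-A: 2 + 9 = 11
B-I-C-E-A: 6 + 2 + 1 + 4 = 13
B-D-E-A: 2 + 8 + 4 = 14
Shortest: 10.

10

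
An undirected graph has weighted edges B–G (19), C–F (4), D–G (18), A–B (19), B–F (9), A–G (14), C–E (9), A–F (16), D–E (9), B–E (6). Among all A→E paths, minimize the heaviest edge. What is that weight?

16

Comparing a few candidate routes:
A-F-B-E: max(16, 9, 6) = 16
A-G-D-E: max(14, 18, 9) = 18
A-G-B-F-C-E: max(14, 19, 9, 4, 9) = 19
A-F-C-E: max(16, 4, 9) = 16
Smallest bottleneck: 16.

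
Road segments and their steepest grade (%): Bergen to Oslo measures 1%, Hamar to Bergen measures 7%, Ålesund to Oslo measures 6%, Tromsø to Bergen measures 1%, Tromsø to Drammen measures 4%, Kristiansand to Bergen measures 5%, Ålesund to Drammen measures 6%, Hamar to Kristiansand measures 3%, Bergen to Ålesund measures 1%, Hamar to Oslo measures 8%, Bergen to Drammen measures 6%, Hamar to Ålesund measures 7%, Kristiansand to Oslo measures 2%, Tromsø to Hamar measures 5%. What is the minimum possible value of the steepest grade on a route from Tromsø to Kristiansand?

2

A few of the Tromsø→Kristiansand routes:
Tromsø -> Bergen -> Ålesund -> Oslo -> Kristiansand: max(1, 1, 6, 2) = 6
Tromsø -> Hamar -> Kristiansand: max(5, 3) = 5
Tromsø -> Bergen -> Drammen -> Ålesund -> Oslo -> Kristiansand: max(1, 6, 6, 6, 2) = 6
Tromsø -> Bergen -> Oslo -> Kristiansand: max(1, 1, 2) = 2
Tromsø -> Bergen -> Kristiansand: max(1, 5) = 5
Tromsø -> Drammen -> Ålesund -> Bergen -> Oslo -> Kristiansand: max(4, 6, 1, 1, 2) = 6
Smallest bottleneck: 2%.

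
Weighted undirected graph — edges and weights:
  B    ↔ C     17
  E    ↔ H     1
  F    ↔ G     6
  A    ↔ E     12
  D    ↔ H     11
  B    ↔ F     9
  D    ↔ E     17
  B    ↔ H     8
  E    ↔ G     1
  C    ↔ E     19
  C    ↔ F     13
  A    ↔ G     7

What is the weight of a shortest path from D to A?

20

Checking several routes:
D → H → E → G → A: 11 + 1 + 1 + 7 = 20
D → E → G → A: 17 + 1 + 7 = 25
D → E → A: 17 + 12 = 29
D → H → E → A: 11 + 1 + 12 = 24
D → H → B → F → G → A: 11 + 8 + 9 + 6 + 7 = 41
D → H → B → F → G → E → A: 11 + 8 + 9 + 6 + 1 + 12 = 47
Shortest: 20.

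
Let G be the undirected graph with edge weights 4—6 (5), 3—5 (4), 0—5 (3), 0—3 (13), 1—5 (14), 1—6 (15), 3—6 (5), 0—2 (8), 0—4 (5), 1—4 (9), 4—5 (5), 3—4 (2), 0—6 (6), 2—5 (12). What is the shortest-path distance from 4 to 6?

5

Some routes from 4 to 6:
4 -> 0 -> 6: 5 + 6 = 11
4 -> 6: 5
4 -> 3 -> 6: 2 + 5 = 7
4 -> 5 -> 3 -> 6: 5 + 4 + 5 = 14
The minimum is 5.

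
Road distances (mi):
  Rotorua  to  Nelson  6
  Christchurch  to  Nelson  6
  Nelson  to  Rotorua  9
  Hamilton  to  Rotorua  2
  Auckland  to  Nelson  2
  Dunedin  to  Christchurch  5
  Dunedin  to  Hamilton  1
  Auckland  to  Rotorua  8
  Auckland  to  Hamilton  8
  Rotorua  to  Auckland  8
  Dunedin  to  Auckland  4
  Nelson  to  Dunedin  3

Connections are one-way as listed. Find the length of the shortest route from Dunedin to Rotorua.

3

Some routes from Dunedin to Rotorua:
Dunedin-Auckland-Hamilton-Rotorua: 4 + 8 + 2 = 14
Dunedin-Auckland-Rotorua: 4 + 8 = 12
Dunedin-Hamilton-Rotorua: 1 + 2 = 3
Best route has total 3 mi.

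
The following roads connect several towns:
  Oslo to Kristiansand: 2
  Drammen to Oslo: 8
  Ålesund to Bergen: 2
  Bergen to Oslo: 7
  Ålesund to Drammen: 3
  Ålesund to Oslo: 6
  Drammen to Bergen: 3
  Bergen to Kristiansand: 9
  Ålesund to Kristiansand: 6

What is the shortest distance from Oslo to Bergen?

Comparing a few candidate routes:
Oslo - Kristiansand - Ålesund - Bergen: 2 + 6 + 2 = 10
Oslo - Bergen: 7
Oslo - Ålesund - Bergen: 6 + 2 = 8
Oslo - Drammen - Bergen: 8 + 3 = 11
Oslo - Kristiansand - Bergen: 2 + 9 = 11
Best route has total 7.

7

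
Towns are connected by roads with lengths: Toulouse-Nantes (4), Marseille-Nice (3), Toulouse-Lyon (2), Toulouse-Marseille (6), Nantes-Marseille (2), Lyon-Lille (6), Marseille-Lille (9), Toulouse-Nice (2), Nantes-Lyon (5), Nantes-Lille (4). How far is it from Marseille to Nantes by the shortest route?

Comparing a few candidate routes:
Marseille - Nantes: 2
Marseille - Nice - Toulouse - Lyon - Nantes: 3 + 2 + 2 + 5 = 12
Marseille - Nice - Toulouse - Nantes: 3 + 2 + 4 = 9
Marseille - Toulouse - Nantes: 6 + 4 = 10
Marseille - Toulouse - Lyon - Nantes: 6 + 2 + 5 = 13
Best route has total 2.

2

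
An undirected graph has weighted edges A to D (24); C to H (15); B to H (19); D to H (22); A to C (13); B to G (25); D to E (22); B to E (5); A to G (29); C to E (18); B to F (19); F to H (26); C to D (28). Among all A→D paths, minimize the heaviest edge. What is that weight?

Checking several routes:
A → C → H → D: max(13, 15, 22) = 22
A → C → E → B → H → D: max(13, 18, 5, 19, 22) = 22
A → C → E → D: max(13, 18, 22) = 22
A → C → H → B → E → D: max(13, 15, 19, 5, 22) = 22
A → C → E → B → F → H → D: max(13, 18, 5, 19, 26, 22) = 26
A → D: max(24) = 24
The minimum achievable maximum is 22.

22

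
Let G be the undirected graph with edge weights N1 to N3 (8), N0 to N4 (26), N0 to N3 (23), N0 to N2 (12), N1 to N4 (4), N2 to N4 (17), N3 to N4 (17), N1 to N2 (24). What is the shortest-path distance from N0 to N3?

23

A few of the N0→N3 routes:
N0 -> N2 -> N1 -> N3: 12 + 24 + 8 = 44
N0 -> N2 -> N4 -> N3: 12 + 17 + 17 = 46
N0 -> N4 -> N3: 26 + 17 = 43
N0 -> N4 -> N1 -> N3: 26 + 4 + 8 = 38
N0 -> N3: 23
N0 -> N2 -> N4 -> N1 -> N3: 12 + 17 + 4 + 8 = 41
Best route has total 23.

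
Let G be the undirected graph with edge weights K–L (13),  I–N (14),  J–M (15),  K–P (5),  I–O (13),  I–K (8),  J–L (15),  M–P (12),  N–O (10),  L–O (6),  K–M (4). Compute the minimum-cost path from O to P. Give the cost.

24

Some routes from O to P:
O-L-K-P: 6 + 13 + 5 = 24
O-L-K-M-P: 6 + 13 + 4 + 12 = 35
O-I-K-M-P: 13 + 8 + 4 + 12 = 37
O-N-I-K-P: 10 + 14 + 8 + 5 = 37
O-I-K-P: 13 + 8 + 5 = 26
Best route has total 24.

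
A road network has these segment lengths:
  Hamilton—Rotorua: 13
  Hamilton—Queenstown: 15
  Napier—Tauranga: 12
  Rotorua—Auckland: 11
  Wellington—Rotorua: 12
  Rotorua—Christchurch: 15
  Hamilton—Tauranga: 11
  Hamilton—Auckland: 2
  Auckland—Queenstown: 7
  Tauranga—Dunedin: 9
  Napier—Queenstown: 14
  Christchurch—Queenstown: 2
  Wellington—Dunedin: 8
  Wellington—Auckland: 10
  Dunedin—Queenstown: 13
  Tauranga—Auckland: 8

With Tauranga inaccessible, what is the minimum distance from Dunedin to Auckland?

18

Comparing a few candidate routes:
Dunedin-Queenstown-Hamilton-Auckland: 13 + 15 + 2 = 30
Dunedin-Queenstown-Auckland: 13 + 7 = 20
Dunedin-Wellington-Auckland: 8 + 10 = 18
Dunedin-Wellington-Rotorua-Hamilton-Auckland: 8 + 12 + 13 + 2 = 35
Dunedin-Queenstown-Christchurch-Rotorua-Auckland: 13 + 2 + 15 + 11 = 41
Dunedin-Wellington-Rotorua-Auckland: 8 + 12 + 11 = 31
The minimum is 18.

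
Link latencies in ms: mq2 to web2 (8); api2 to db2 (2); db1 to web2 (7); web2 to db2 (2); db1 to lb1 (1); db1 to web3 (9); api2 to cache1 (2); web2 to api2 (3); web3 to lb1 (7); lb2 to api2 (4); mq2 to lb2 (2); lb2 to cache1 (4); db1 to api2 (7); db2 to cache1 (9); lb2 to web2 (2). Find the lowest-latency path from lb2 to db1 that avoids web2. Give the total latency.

Routes from lb2 to db1 avoiding web2:
lb2 - api2 - db1: 4 + 7 = 11
lb2 - cache1 - db2 - api2 - db1: 4 + 9 + 2 + 7 = 22
lb2 - cache1 - api2 - db1: 4 + 2 + 7 = 13
Best route has total 11 ms.

11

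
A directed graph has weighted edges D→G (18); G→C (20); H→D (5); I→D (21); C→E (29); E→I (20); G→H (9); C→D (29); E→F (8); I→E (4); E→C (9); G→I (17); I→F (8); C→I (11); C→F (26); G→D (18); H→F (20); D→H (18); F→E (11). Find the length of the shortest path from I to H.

39

Routes from I to H:
I-F-E-C-D-H: 8 + 11 + 9 + 29 + 18 = 75
I-D-H: 21 + 18 = 39
I-E-C-D-H: 4 + 9 + 29 + 18 = 60
I-F-E-C-D-G-H: 8 + 11 + 9 + 29 + 18 + 9 = 84
I-D-G-H: 21 + 18 + 9 = 48
I-E-C-D-G-H: 4 + 9 + 29 + 18 + 9 = 69
Best route has total 39.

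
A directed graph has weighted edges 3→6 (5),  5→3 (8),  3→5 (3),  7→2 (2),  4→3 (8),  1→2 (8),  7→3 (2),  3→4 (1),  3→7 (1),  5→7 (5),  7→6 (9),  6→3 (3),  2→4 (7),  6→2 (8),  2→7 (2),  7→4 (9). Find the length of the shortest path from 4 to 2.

Checking several routes:
4-3-7-6-2: 8 + 1 + 9 + 8 = 26
4-3-5-7-2: 8 + 3 + 5 + 2 = 18
4-3-7-2: 8 + 1 + 2 = 11
4-3-6-2: 8 + 5 + 8 = 21
Shortest: 11.

11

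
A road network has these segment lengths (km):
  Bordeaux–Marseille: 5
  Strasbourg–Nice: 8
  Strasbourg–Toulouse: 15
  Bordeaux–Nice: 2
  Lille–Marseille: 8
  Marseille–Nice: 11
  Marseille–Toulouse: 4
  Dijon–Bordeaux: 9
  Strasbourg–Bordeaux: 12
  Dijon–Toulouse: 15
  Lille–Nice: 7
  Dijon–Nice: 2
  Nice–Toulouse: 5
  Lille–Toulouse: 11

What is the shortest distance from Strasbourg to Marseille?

15

A few of the Strasbourg→Marseille routes:
Strasbourg→Nice→Marseille: 8 + 11 = 19
Strasbourg→Nice→Toulouse→Marseille: 8 + 5 + 4 = 17
Strasbourg→Bordeaux→Marseille: 12 + 5 = 17
Strasbourg→Bordeaux→Nice→Toulouse→Marseille: 12 + 2 + 5 + 4 = 23
Strasbourg→Nice→Bordeaux→Marseille: 8 + 2 + 5 = 15
Strasbourg→Toulouse→Marseille: 15 + 4 = 19
Shortest: 15 km.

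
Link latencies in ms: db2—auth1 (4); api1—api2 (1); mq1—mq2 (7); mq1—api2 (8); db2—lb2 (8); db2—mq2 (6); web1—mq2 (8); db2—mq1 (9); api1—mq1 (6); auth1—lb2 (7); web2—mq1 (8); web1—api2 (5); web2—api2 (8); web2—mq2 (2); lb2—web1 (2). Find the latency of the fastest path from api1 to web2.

9

A few of the api1→web2 routes:
api1 → api2 → web2: 1 + 8 = 9
api1 → mq1 → web2: 6 + 8 = 14
api1 → mq1 → mq2 → web2: 6 + 7 + 2 = 15
api1 → api2 → web1 → mq2 → web2: 1 + 5 + 8 + 2 = 16
The minimum is 9 ms.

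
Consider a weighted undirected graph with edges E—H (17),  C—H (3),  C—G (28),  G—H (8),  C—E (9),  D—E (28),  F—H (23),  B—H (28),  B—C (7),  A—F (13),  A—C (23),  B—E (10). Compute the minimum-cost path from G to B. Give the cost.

Comparing a few candidate routes:
G→H→E→B: 8 + 17 + 10 = 35
G→H→C→B: 8 + 3 + 7 = 18
G→H→B: 8 + 28 = 36
G→C→B: 28 + 7 = 35
G→H→C→E→B: 8 + 3 + 9 + 10 = 30
G→H→E→C→B: 8 + 17 + 9 + 7 = 41
Shortest: 18.

18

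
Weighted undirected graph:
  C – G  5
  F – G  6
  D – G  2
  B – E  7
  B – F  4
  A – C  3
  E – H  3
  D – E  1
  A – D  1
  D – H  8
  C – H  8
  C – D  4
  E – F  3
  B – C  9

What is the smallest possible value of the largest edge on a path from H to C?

Checking several routes:
H→E→F→G→C: max(3, 3, 6, 5) = 6
H→E→D→G→C: max(3, 1, 2, 5) = 5
H→E→F→G→D→C: max(3, 3, 6, 2, 4) = 6
H→E→D→A→C: max(3, 1, 1, 3) = 3
H→E→D→C: max(3, 1, 4) = 4
Best route has worst link 3.

3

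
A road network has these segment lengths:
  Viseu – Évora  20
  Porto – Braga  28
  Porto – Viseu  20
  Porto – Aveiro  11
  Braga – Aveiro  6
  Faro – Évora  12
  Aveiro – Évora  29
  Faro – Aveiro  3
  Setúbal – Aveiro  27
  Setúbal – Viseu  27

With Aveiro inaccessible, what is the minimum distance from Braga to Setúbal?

75

Routes from Braga to Setúbal avoiding Aveiro:
Braga → Porto → Viseu → Setúbal: 28 + 20 + 27 = 75
Shortest: 75.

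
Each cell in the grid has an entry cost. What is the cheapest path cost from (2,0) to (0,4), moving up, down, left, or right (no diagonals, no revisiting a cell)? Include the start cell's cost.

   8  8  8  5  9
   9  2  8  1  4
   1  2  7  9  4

Take (2,0) -> (2,1) -> (1,1) -> (1,2) -> (1,3) -> (1,4) -> (0,4) for a total of 1 + 2 + 2 + 8 + 1 + 4 + 9 = 27.

27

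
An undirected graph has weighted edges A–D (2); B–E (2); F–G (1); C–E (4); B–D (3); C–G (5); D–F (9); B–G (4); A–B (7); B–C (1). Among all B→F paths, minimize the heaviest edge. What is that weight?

A few of the B→F routes:
B→G→F: max(4, 1) = 4
B→A→D→F: max(7, 2, 9) = 9
B→E→C→G→F: max(2, 4, 5, 1) = 5
B→C→G→F: max(1, 5, 1) = 5
Best route has worst link 4.

4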